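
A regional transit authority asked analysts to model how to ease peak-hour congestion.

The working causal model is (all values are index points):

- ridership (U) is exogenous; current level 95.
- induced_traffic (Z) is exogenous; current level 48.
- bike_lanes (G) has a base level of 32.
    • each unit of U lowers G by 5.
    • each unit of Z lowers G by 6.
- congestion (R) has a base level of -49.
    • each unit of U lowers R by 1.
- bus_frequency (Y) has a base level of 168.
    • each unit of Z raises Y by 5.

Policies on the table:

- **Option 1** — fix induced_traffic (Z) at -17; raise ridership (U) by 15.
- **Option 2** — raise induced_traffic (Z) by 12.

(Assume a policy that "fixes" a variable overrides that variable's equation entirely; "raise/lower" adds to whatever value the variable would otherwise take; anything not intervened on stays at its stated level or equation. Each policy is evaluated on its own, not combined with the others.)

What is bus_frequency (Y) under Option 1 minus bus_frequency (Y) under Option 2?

Option 1 (Z := -17, U + 15):
  Z = -17
  Y = 168 + 5·(-17) = 83
Option 2 (Z + 12):
  Z = 48 + 12 = 60
  Y = 168 + 5·60 = 468
Y: 83 − 468 = -385

-385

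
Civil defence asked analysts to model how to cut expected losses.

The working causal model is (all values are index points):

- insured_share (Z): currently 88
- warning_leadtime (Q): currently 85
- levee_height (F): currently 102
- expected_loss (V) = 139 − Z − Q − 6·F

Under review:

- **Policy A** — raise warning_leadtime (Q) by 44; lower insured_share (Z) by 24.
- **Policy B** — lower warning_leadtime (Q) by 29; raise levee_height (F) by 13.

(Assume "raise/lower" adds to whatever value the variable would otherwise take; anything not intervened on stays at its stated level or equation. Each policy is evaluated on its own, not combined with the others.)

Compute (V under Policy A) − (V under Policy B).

Policy A (Q + 44, Z − 24):
  Z = 88 − 24 = 64
  Q = 85 + 44 = 129
  F = 102
  V = 139 − 64 − 129 − 6·102 = -666
Policy B (Q − 29, F + 13):
  Z = 88
  Q = 85 − 29 = 56
  F = 102 + 13 = 115
  V = 139 − 88 − 56 − 6·115 = -695
V: -666 − (-695) = 29

29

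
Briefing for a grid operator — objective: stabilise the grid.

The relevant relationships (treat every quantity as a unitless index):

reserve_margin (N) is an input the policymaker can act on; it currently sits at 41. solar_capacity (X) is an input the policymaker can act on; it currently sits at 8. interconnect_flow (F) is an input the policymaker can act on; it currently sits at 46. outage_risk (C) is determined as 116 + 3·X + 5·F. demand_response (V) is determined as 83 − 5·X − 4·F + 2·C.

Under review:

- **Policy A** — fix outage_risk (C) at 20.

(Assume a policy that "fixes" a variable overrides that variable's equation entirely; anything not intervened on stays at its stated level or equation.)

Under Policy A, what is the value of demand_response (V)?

Policy A (C := 20):
  X = 8
  F = 46
  C = 20
  V = 83 − 5·8 − 4·46 + 2·20 = -101

-101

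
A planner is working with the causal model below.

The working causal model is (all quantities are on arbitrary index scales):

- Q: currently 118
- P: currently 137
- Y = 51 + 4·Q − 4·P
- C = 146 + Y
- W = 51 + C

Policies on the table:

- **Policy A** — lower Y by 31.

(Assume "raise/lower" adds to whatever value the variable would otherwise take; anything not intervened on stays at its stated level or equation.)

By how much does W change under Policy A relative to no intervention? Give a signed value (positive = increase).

Baseline:
  Q = 118
  P = 137
  Y = 51 + 4·118 − 4·137 = -25
  C = 146 + (-25) = 121
  W = 51 + 121 = 172
Policy A (Y − 31):
  Q = 118
  P = 137
  Y = 51 + 4·118 − 4·137 (−31 from intervention) = -56
  C = 146 + (-56) = 90
  W = 51 + 90 = 141
Change in W: 141 − 172 = -31

-31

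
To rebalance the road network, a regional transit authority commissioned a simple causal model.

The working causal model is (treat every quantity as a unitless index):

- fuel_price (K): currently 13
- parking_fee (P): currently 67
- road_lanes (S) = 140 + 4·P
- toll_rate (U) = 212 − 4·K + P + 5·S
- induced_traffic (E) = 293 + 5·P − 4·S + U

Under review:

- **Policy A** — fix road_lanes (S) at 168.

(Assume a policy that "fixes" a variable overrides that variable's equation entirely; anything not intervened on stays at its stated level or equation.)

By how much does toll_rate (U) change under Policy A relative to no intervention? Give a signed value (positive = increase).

Baseline:
  K = 13
  P = 67
  S = 140 + 4·67 = 408
  U = 212 − 4·13 + 67 + 5·408 = 2267
Policy A (S := 168):
  K = 13
  P = 67
  S = 168
  U = 212 − 4·13 + 67 + 5·168 = 1067
Change in U: 1067 − 2267 = -1200

-1200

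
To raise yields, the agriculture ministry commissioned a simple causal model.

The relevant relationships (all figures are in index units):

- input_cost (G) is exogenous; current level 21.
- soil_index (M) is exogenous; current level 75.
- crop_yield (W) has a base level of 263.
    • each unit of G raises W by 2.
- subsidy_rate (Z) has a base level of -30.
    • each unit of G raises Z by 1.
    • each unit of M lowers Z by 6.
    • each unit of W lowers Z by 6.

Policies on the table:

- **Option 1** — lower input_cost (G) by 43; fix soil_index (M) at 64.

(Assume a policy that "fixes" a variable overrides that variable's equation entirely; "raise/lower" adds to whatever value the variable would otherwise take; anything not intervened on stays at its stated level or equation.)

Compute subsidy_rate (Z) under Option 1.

Option 1 (G − 43, M := 64):
  G = 21 − 43 = -22
  M = 64
  W = 263 + 2·(-22) = 219
  Z = -30 + (-22) − 6·64 − 6·219 = -1750

-1750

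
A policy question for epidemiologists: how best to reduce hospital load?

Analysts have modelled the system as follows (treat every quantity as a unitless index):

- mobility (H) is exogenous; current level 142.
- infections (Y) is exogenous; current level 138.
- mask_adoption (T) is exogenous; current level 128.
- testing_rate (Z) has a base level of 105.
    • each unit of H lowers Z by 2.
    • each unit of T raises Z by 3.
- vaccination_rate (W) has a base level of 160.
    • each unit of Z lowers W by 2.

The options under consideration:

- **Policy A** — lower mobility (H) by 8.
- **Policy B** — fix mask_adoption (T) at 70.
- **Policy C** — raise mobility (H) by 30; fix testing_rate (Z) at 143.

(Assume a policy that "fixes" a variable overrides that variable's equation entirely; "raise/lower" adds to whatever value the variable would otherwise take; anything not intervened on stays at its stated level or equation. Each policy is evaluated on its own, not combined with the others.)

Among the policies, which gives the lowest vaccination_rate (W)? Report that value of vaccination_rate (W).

-282

Policy A (H − 8):
  H = 142 − 8 = 134
  T = 128
  Z = 105 − 2·134 + 3·128 = 221
  W = 160 − 2·221 = -282
Policy B (T := 70):
  H = 142
  T = 70
  Z = 105 − 2·142 + 3·70 = 31
  W = 160 − 2·31 = 98
Policy C (H + 30, Z := 143):
  H = 142 + 30 = 172
  T = 128
  Z = 143
  W = 160 − 2·143 = -126
Comparing — Policy A: W=-282, Policy B: W=98, Policy C: W=-126. Lowest is -282 (Policy A).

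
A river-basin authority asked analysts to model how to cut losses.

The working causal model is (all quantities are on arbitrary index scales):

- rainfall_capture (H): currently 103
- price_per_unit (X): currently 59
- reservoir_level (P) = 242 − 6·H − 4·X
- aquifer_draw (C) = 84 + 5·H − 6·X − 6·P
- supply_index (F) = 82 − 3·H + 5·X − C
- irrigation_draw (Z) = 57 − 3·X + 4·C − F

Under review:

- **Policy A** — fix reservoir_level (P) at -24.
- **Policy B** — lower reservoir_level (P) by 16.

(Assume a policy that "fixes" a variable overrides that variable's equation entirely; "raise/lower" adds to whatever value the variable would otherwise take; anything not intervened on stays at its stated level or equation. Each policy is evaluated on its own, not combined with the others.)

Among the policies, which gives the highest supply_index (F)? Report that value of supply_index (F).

Policy A (P := -24):
  H = 103
  X = 59
  P = -24
  C = 84 + 5·103 − 6·59 − 6·(-24) = 389
  F = 82 − 3·103 + 5·59 − 389 = -321
Policy B (P − 16):
  H = 103
  X = 59
  P = 242 − 6·103 − 4·59 (−16 from intervention) = -628
  C = 84 + 5·103 − 6·59 − 6·(-628) = 4013
  F = 82 − 3·103 + 5·59 − 4013 = -3945
Comparing — Policy A: F=-321, Policy B: F=-3945. Highest is -321 (Policy A).

-321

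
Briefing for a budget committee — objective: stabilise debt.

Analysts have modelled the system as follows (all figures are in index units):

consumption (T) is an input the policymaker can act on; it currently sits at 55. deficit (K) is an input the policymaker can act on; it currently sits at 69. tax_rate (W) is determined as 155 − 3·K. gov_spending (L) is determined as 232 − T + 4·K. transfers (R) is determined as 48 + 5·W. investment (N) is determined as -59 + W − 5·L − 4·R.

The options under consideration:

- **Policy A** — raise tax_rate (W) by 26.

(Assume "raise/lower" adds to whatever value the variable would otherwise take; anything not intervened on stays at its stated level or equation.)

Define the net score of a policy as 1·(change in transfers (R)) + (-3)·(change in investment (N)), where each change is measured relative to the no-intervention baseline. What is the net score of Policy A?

1612

Baseline:
  T = 55
  K = 69
  W = 155 − 3·69 = -52
  L = 232 − 55 + 4·69 = 453
  R = 48 + 5·(-52) = -212
  N = -59 + (-52) − 5·453 − 4·(-212) = -1528
Policy A (W + 26):
  T = 55
  K = 69
  W = 155 − 3·69 (+26 from intervention) = -26
  L = 232 − 55 + 4·69 = 453
  R = 48 + 5·(-26) = -82
  N = -59 + (-26) − 5·453 − 4·(-82) = -2022
ΔR = -82 − (-212) = 130; ΔN = -2022 − (-1528) = -494
Score = 1·130 + (-3)·(-494) = 1612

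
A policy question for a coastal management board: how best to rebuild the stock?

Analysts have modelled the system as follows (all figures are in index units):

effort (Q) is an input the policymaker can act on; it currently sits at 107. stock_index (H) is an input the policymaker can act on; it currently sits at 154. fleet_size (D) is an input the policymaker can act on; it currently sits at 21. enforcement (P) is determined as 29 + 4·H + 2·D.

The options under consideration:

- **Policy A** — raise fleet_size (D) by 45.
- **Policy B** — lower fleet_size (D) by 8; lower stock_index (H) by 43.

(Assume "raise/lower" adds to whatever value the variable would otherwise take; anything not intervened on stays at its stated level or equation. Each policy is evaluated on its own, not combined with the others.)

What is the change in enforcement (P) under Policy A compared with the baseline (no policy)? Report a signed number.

90

Baseline:
  H = 154
  D = 21
  P = 29 + 4·154 + 2·21 = 687
Policy A (D + 45):
  H = 154
  D = 21 + 45 = 66
  P = 29 + 4·154 + 2·66 = 777
Change in P: 777 − 687 = 90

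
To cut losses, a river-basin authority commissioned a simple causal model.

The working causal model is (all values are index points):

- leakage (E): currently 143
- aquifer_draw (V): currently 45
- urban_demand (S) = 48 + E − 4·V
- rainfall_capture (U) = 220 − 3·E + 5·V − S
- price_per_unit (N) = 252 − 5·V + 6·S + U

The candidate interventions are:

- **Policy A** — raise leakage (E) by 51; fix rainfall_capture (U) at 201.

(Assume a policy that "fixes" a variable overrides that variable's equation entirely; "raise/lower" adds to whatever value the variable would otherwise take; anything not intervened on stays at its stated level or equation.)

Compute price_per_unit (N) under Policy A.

Policy A (E + 51, U := 201):
  E = 143 + 51 = 194
  V = 45
  S = 48 + 194 − 4·45 = 62
  U = 201
  N = 252 − 5·45 + 6·62 + 201 = 600

600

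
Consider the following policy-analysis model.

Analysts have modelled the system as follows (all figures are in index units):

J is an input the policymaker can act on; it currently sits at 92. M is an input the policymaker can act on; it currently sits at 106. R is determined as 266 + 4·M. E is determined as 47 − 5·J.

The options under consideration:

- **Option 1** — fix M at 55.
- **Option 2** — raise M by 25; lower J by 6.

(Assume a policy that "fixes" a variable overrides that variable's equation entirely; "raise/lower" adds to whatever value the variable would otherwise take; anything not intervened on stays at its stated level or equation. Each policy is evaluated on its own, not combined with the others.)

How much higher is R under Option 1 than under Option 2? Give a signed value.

-304

Option 1 (M := 55):
  M = 55
  R = 266 + 4·55 = 486
Option 2 (M + 25, J − 6):
  M = 106 + 25 = 131
  R = 266 + 4·131 = 790
R: 486 − 790 = -304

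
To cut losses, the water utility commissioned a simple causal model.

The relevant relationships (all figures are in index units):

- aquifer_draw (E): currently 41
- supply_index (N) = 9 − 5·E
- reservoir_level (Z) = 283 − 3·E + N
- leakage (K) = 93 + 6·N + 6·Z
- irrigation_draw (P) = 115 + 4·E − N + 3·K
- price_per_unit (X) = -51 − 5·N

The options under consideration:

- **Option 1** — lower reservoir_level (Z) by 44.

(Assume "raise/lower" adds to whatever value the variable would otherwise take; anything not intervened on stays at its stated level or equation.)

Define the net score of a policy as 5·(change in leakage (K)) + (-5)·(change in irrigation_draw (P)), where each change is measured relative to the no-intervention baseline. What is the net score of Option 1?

2640

Baseline:
  E = 41
  N = 9 − 5·41 = -196
  Z = 283 − 3·41 + (-196) = -36
  K = 93 + 6·(-196) + 6·(-36) = -1299
  P = 115 + 4·41 − (-196) + 3·(-1299) = -3422
Option 1 (Z − 44):
  E = 41
  N = 9 − 5·41 = -196
  Z = 283 − 3·41 + (-196) (−44 from intervention) = -80
  K = 93 + 6·(-196) + 6·(-80) = -1563
  P = 115 + 4·41 − (-196) + 3·(-1563) = -4214
ΔK = -1563 − (-1299) = -264; ΔP = -4214 − (-3422) = -792
Score = 5·(-264) + (-5)·(-792) = 2640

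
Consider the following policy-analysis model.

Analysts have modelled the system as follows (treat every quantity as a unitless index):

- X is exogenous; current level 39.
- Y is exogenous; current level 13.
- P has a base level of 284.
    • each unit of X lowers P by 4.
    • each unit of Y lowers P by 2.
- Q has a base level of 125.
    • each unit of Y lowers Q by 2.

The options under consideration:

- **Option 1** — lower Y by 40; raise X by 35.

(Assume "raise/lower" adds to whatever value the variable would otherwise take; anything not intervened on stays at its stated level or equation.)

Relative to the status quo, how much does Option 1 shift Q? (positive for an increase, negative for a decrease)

80

Baseline:
  Y = 13
  Q = 125 − 2·13 = 99
Option 1 (Y − 40, X + 35):
  Y = 13 − 40 = -27
  Q = 125 − 2·(-27) = 179
Change in Q: 179 − 99 = 80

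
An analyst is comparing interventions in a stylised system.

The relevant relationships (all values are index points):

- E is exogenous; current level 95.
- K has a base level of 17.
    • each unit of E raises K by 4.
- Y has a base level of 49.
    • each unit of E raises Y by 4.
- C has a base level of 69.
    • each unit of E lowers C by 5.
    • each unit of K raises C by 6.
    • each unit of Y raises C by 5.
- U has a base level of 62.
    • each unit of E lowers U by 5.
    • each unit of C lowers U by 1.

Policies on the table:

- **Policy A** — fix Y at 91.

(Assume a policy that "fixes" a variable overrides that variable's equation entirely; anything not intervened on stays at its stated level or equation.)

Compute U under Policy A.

-2844

Policy A (Y := 91):
  E = 95
  K = 17 + 4·95 = 397
  Y = 91
  C = 69 − 5·95 + 6·397 + 5·91 = 2431
  U = 62 − 5·95 − 2431 = -2844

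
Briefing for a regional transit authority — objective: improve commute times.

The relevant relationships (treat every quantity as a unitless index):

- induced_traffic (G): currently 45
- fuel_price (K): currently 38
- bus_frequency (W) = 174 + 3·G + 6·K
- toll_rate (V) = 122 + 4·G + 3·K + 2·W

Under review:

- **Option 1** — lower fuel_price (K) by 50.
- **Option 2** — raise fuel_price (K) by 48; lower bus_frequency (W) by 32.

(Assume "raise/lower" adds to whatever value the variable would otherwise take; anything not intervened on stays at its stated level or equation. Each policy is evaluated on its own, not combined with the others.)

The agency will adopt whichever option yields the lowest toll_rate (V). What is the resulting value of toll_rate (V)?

Option 1 (K − 50):
  G = 45
  K = 38 − 50 = -12
  W = 174 + 3·45 + 6·(-12) = 237
  V = 122 + 4·45 + 3·(-12) + 2·237 = 740
Option 2 (K + 48, W − 32):
  G = 45
  K = 38 + 48 = 86
  W = 174 + 3·45 + 6·86 (−32 from intervention) = 793
  V = 122 + 4·45 + 3·86 + 2·793 = 2146
Comparing — Option 1: V=740, Option 2: V=2146. Lowest is 740 (Option 1).

740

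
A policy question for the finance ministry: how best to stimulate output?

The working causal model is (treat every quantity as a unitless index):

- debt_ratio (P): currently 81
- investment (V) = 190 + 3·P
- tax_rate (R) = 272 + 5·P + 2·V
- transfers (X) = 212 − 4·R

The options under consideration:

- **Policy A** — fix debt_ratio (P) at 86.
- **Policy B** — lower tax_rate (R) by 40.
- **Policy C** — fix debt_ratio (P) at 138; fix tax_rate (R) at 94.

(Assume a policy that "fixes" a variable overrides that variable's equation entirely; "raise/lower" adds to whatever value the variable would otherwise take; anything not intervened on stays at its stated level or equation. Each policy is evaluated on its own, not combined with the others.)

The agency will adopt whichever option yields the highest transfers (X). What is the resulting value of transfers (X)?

-164

Policy A (P := 86):
  P = 86
  V = 190 + 3·86 = 448
  R = 272 + 5·86 + 2·448 = 1598
  X = 212 − 4·1598 = -6180
Policy B (R − 40):
  P = 81
  V = 190 + 3·81 = 433
  R = 272 + 5·81 + 2·433 (−40 from intervention) = 1503
  X = 212 − 4·1503 = -5800
Policy C (P := 138, R := 94):
  P = 138
  V = 190 + 3·138 = 604
  R = 94
  X = 212 − 4·94 = -164
Comparing — Policy A: X=-6180, Policy B: X=-5800, Policy C: X=-164. Highest is -164 (Policy C).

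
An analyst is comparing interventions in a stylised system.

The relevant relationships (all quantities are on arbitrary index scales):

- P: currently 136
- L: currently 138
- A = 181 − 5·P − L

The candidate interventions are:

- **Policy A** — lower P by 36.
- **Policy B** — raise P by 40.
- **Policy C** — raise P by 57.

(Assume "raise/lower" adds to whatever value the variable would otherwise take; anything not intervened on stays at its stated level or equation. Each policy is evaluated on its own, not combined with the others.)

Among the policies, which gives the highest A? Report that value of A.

Policy A (P − 36):
  P = 136 − 36 = 100
  L = 138
  A = 181 − 5·100 − 138 = -457
Policy B (P + 40):
  P = 136 + 40 = 176
  L = 138
  A = 181 − 5·176 − 138 = -837
Policy C (P + 57):
  P = 136 + 57 = 193
  L = 138
  A = 181 − 5·193 − 138 = -922
Comparing — Policy A: A=-457, Policy B: A=-837, Policy C: A=-922. Highest is -457 (Policy A).

-457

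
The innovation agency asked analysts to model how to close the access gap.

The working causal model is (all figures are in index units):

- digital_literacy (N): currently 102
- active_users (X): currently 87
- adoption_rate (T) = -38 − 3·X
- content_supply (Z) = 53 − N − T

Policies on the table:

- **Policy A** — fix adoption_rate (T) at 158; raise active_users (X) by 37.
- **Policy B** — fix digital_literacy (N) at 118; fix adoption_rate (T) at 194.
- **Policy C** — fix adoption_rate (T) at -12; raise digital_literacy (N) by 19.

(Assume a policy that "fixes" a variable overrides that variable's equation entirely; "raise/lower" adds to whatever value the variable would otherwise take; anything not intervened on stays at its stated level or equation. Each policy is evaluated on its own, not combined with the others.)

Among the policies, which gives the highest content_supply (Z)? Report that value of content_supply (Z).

-56

Policy A (T := 158, X + 37):
  N = 102
  X = 87 + 37 = 124
  T = 158
  Z = 53 − 102 − 158 = -207
Policy B (N := 118, T := 194):
  N = 118
  X = 87
  T = 194
  Z = 53 − 118 − 194 = -259
Policy C (T := -12, N + 19):
  N = 102 + 19 = 121
  X = 87
  T = -12
  Z = 53 − 121 − (-12) = -56
Comparing — Policy A: Z=-207, Policy B: Z=-259, Policy C: Z=-56. Highest is -56 (Policy C).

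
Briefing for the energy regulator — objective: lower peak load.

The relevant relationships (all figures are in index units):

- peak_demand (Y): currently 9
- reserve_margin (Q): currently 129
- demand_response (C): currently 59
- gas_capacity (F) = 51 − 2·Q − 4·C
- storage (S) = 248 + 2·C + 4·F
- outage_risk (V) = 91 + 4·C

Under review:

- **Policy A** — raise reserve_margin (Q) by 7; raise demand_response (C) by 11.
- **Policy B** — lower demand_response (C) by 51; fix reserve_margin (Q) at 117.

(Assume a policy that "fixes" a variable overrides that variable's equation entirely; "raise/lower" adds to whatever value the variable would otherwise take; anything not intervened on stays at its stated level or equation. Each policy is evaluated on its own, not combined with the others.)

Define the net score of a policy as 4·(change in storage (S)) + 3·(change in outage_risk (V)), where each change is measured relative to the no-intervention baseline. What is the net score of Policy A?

Baseline:
  Q = 129
  C = 59
  F = 51 − 2·129 − 4·59 = -443
  S = 248 + 2·59 + 4·(-443) = -1406
  V = 91 + 4·59 = 327
Policy A (Q + 7, C + 11):
  Q = 129 + 7 = 136
  C = 59 + 11 = 70
  F = 51 − 2·136 − 4·70 = -501
  S = 248 + 2·70 + 4·(-501) = -1616
  V = 91 + 4·70 = 371
ΔS = -1616 − (-1406) = -210; ΔV = 371 − 327 = 44
Score = 4·(-210) + 3·44 = -708

-708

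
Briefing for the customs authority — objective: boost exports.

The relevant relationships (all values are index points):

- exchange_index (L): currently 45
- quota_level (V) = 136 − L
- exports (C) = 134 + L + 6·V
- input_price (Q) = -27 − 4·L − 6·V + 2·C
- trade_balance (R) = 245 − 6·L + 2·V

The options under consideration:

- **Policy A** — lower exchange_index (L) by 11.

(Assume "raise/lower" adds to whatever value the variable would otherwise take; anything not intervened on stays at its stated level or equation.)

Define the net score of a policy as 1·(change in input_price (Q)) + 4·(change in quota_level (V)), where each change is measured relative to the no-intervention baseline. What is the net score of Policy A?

Baseline:
  L = 45
  V = 136 − 45 = 91
  C = 134 + 45 + 6·91 = 725
  Q = -27 − 4·45 − 6·91 + 2·725 = 697
Policy A (L − 11):
  L = 45 − 11 = 34
  V = 136 − 34 = 102
  C = 134 + 34 + 6·102 = 780
  Q = -27 − 4·34 − 6·102 + 2·780 = 785
ΔQ = 785 − 697 = 88; ΔV = 102 − 91 = 11
Score = 1·88 + 4·11 = 132

132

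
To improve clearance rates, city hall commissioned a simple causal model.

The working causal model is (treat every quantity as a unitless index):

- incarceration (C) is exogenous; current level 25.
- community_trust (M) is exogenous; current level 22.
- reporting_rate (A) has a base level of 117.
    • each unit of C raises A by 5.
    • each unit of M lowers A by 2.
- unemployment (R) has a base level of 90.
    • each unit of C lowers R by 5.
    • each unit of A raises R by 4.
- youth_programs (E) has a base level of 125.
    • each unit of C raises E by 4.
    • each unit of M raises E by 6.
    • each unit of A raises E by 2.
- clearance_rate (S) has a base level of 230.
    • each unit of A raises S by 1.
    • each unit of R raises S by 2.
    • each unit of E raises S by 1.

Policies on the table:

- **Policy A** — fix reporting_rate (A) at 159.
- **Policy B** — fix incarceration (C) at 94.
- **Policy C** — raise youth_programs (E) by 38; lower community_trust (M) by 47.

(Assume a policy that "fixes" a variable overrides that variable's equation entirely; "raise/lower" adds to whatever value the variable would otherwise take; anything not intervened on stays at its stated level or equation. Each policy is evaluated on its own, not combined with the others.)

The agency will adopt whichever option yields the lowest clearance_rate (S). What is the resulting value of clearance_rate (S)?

2266

Policy A (A := 159):
  C = 25
  M = 22
  A = 159
  R = 90 − 5·25 + 4·159 = 601
  E = 125 + 4·25 + 6·22 + 2·159 = 675
  S = 230 + 159 + 2·601 + 675 = 2266
Policy B (C := 94):
  C = 94
  M = 22
  A = 117 + 5·94 − 2·22 = 543
  R = 90 − 5·94 + 4·543 = 1792
  E = 125 + 4·94 + 6·22 + 2·543 = 1719
  S = 230 + 543 + 2·1792 + 1719 = 6076
Policy C (E + 38, M − 47):
  C = 25
  M = 22 − 47 = -25
  A = 117 + 5·25 − 2·(-25) = 292
  R = 90 − 5·25 + 4·292 = 1133
  E = 125 + 4·25 + 6·(-25) + 2·292 (+38 from intervention) = 697
  S = 230 + 292 + 2·1133 + 697 = 3485
Comparing — Policy A: S=2266, Policy B: S=6076, Policy C: S=3485. Lowest is 2266 (Policy A).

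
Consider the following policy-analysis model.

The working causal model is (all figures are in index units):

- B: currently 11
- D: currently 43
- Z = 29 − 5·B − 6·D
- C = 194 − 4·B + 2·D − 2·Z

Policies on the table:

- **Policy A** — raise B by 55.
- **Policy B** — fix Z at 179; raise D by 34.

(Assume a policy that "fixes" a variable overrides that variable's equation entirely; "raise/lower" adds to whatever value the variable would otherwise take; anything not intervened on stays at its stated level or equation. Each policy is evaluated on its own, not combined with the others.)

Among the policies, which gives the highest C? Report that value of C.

Policy A (B + 55):
  B = 11 + 55 = 66
  D = 43
  Z = 29 − 5·66 − 6·43 = -559
  C = 194 − 4·66 + 2·43 − 2·(-559) = 1134
Policy B (Z := 179, D + 34):
  B = 11
  D = 43 + 34 = 77
  Z = 179
  C = 194 − 4·11 + 2·77 − 2·179 = -54
Comparing — Policy A: C=1134, Policy B: C=-54. Highest is 1134 (Policy A).

1134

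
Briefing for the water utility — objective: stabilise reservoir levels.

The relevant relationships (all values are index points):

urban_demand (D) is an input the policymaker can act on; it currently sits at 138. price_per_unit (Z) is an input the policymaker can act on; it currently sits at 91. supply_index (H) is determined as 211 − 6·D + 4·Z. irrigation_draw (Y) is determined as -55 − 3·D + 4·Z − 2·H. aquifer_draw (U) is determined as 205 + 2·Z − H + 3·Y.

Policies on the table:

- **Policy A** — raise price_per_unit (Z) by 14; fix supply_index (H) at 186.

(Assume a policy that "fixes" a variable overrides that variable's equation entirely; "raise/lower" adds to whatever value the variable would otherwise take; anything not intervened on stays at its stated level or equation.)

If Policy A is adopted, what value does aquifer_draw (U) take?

-1034

Policy A (Z + 14, H := 186):
  D = 138
  Z = 91 + 14 = 105
  H = 186
  Y = -55 − 3·138 + 4·105 − 2·186 = -421
  U = 205 + 2·105 − 186 + 3·(-421) = -1034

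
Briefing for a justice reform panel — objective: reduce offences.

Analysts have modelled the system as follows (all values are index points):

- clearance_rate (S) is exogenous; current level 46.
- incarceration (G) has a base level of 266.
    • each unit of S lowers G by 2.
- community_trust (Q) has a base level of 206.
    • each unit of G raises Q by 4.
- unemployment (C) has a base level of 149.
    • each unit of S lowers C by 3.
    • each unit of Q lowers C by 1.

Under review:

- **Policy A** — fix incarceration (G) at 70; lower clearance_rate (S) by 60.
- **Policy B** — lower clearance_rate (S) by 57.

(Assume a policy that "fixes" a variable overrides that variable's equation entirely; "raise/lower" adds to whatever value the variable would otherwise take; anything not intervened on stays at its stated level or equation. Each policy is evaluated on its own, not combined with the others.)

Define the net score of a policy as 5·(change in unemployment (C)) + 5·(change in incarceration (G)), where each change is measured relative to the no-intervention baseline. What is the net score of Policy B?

Baseline:
  S = 46
  G = 266 − 2·46 = 174
  Q = 206 + 4·174 = 902
  C = 149 − 3·46 − 902 = -891
Policy B (S − 57):
  S = 46 − 57 = -11
  G = 266 − 2·(-11) = 288
  Q = 206 + 4·288 = 1358
  C = 149 − 3·(-11) − 1358 = -1176
ΔC = -1176 − (-891) = -285; ΔG = 288 − 174 = 114
Score = 5·(-285) + 5·114 = -855

-855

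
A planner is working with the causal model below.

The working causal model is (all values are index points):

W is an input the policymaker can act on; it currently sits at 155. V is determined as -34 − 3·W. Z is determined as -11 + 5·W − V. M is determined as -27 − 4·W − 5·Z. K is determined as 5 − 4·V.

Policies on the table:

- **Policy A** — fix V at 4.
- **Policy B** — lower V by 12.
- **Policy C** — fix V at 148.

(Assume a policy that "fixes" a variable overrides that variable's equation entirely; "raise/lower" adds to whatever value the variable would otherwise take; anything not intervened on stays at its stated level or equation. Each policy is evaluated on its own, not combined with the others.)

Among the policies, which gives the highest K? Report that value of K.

2049

Policy A (V := 4):
  W = 155
  V = 4
  K = 5 − 4·4 = -11
Policy B (V − 12):
  W = 155
  V = -34 − 3·155 (−12 from intervention) = -511
  K = 5 − 4·(-511) = 2049
Policy C (V := 148):
  W = 155
  V = 148
  K = 5 − 4·148 = -587
Comparing — Policy A: K=-11, Policy B: K=2049, Policy C: K=-587. Highest is 2049 (Policy B).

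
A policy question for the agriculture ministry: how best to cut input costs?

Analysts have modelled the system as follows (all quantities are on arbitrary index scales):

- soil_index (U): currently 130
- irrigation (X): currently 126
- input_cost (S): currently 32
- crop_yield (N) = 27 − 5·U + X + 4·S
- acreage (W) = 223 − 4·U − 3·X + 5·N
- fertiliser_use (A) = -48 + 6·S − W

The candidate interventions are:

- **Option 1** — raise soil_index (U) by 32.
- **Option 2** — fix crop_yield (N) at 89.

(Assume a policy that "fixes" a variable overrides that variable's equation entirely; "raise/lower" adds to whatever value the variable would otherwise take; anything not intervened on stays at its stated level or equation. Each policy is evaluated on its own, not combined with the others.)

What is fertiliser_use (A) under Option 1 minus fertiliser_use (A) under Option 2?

Option 1 (U + 32):
  U = 130 + 32 = 162
  X = 126
  S = 32
  N = 27 − 5·162 + 126 + 4·32 = -529
  W = 223 − 4·162 − 3·126 + 5·(-529) = -3448
  A = -48 + 6·32 − (-3448) = 3592
Option 2 (N := 89):
  U = 130
  X = 126
  S = 32
  N = 89
  W = 223 − 4·130 − 3·126 + 5·89 = -230
  A = -48 + 6·32 − (-230) = 374
A: 3592 − 374 = 3218

3218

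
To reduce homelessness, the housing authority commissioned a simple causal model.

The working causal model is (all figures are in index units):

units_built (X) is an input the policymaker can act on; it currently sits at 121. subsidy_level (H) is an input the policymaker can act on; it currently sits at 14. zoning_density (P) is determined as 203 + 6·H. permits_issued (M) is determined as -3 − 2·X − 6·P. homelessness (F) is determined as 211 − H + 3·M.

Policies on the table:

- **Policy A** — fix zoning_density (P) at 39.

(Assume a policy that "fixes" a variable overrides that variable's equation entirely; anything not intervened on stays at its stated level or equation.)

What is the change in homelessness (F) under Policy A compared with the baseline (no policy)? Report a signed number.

4464

Baseline:
  X = 121
  H = 14
  P = 203 + 6·14 = 287
  M = -3 − 2·121 − 6·287 = -1967
  F = 211 − 14 + 3·(-1967) = -5704
Policy A (P := 39):
  X = 121
  H = 14
  P = 39
  M = -3 − 2·121 − 6·39 = -479
  F = 211 − 14 + 3·(-479) = -1240
Change in F: -1240 − (-5704) = 4464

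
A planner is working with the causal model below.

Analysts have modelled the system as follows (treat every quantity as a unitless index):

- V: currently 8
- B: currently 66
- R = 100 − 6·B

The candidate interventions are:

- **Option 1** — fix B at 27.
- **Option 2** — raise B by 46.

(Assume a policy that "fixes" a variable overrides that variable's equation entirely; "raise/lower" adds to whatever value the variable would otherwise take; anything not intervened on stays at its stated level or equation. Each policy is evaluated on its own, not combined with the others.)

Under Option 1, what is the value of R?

Option 1 (B := 27):
  B = 27
  R = 100 − 6·27 = -62

-62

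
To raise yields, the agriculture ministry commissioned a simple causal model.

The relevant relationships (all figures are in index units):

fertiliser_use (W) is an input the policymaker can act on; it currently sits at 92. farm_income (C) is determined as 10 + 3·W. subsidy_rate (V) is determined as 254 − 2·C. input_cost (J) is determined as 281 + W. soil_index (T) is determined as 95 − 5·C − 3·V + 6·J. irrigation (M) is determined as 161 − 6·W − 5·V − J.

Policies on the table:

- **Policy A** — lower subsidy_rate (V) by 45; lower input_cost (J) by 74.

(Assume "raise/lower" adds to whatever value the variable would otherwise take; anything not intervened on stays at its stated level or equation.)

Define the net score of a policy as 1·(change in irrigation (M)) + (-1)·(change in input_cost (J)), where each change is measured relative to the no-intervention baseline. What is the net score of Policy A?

Baseline:
  W = 92
  C = 10 + 3·92 = 286
  V = 254 − 2·286 = -318
  J = 281 + 92 = 373
  M = 161 − 6·92 − 5·(-318) − 373 = 826
Policy A (V − 45, J − 74):
  W = 92
  C = 10 + 3·92 = 286
  V = 254 − 2·286 (−45 from intervention) = -363
  J = 281 + 92 (−74 from intervention) = 299
  M = 161 − 6·92 − 5·(-363) − 299 = 1125
ΔM = 1125 − 826 = 299; ΔJ = 299 − 373 = -74
Score = 1·299 + (-1)·(-74) = 373

373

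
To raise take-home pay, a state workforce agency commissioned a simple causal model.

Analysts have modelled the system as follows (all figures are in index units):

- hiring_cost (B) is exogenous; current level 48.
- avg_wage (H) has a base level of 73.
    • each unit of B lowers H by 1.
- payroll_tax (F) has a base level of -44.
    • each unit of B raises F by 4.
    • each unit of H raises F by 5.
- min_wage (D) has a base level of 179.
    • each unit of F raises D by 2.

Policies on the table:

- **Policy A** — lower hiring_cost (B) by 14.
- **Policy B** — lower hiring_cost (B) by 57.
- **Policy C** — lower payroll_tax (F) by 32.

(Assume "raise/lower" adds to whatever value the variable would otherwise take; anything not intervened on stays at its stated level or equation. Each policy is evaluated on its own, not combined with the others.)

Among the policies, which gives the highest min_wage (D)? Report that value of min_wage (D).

Policy A (B − 14):
  B = 48 − 14 = 34
  H = 73 − 34 = 39
  F = -44 + 4·34 + 5·39 = 287
  D = 179 + 2·287 = 753
Policy B (B − 57):
  B = 48 − 57 = -9
  H = 73 − (-9) = 82
  F = -44 + 4·(-9) + 5·82 = 330
  D = 179 + 2·330 = 839
Policy C (F − 32):
  B = 48
  H = 73 − 48 = 25
  F = -44 + 4·48 + 5·25 (−32 from intervention) = 241
  D = 179 + 2·241 = 661
Comparing — Policy A: D=753, Policy B: D=839, Policy C: D=661. Highest is 839 (Policy B).

839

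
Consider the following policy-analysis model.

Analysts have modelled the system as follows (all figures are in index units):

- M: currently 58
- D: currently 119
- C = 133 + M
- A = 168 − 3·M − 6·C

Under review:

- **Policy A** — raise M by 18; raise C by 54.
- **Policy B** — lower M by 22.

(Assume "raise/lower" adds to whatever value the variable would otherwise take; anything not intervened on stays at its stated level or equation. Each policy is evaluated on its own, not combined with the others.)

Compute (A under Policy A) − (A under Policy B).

-684

Policy A (M + 18, C + 54):
  M = 58 + 18 = 76
  C = 133 + 76 (+54 from intervention) = 263
  A = 168 − 3·76 − 6·263 = -1638
Policy B (M − 22):
  M = 58 − 22 = 36
  C = 133 + 36 = 169
  A = 168 − 3·36 − 6·169 = -954
A: -1638 − (-954) = -684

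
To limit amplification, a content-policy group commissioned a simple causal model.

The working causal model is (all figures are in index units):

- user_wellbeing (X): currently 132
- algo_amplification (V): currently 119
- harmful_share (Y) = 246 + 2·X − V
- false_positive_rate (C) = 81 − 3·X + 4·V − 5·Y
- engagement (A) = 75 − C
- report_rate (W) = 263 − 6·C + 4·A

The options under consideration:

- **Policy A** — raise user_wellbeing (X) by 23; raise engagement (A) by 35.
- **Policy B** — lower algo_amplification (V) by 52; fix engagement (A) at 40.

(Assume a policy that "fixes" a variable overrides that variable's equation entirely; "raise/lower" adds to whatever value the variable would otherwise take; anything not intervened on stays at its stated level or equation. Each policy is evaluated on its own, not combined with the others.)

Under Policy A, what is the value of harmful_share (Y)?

437

Policy A (X + 23, A + 35):
  X = 132 + 23 = 155
  V = 119
  Y = 246 + 2·155 − 119 = 437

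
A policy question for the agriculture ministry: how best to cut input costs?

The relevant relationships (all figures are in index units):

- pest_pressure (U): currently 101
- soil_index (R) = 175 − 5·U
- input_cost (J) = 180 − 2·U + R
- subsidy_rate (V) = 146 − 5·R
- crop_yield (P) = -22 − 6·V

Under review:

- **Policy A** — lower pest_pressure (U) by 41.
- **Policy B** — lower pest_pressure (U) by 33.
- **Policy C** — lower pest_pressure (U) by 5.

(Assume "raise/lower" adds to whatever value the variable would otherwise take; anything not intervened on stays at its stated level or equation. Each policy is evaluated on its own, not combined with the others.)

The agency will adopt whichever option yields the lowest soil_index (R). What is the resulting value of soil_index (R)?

-305

Policy A (U − 41):
  U = 101 − 41 = 60
  R = 175 − 5·60 = -125
Policy B (U − 33):
  U = 101 − 33 = 68
  R = 175 − 5·68 = -165
Policy C (U − 5):
  U = 101 − 5 = 96
  R = 175 − 5·96 = -305
Comparing — Policy A: R=-125, Policy B: R=-165, Policy C: R=-305. Lowest is -305 (Policy C).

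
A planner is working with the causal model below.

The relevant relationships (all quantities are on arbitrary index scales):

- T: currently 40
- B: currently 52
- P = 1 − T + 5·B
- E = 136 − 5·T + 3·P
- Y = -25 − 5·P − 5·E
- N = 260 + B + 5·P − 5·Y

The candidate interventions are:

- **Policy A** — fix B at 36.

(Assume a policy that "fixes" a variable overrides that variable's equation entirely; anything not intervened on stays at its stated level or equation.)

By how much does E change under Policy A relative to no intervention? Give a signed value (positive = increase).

Baseline:
  T = 40
  B = 52
  P = 1 − 40 + 5·52 = 221
  E = 136 − 5·40 + 3·221 = 599
Policy A (B := 36):
  T = 40
  B = 36
  P = 1 − 40 + 5·36 = 141
  E = 136 − 5·40 + 3·141 = 359
Change in E: 359 − 599 = -240

-240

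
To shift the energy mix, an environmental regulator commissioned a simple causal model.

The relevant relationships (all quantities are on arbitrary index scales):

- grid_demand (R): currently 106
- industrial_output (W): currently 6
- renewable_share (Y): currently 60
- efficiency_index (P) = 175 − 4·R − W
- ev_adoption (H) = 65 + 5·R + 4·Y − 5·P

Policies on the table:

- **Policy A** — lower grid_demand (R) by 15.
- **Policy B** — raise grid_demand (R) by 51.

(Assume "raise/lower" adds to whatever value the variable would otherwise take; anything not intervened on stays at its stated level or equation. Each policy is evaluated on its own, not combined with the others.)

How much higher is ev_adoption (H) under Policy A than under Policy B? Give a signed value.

Policy A (R − 15):
  R = 106 − 15 = 91
  W = 6
  Y = 60
  P = 175 − 4·91 − 6 = -195
  H = 65 + 5·91 + 4·60 − 5·(-195) = 1735
Policy B (R + 51):
  R = 106 + 51 = 157
  W = 6
  Y = 60
  P = 175 − 4·157 − 6 = -459
  H = 65 + 5·157 + 4·60 − 5·(-459) = 3385
H: 1735 − 3385 = -1650

-1650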